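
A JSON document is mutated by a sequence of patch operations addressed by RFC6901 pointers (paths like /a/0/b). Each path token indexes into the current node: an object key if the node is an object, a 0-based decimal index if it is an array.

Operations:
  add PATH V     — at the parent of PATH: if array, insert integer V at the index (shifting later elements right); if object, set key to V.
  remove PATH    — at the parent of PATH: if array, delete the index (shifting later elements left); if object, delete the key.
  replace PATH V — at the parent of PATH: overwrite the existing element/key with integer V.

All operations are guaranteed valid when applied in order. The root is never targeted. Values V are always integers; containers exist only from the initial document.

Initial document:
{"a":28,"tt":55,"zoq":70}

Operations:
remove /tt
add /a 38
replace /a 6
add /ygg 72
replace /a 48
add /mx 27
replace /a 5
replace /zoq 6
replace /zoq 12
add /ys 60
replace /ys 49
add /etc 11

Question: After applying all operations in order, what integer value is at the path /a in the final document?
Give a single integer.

After op 1 (remove /tt): {"a":28,"zoq":70}
After op 2 (add /a 38): {"a":38,"zoq":70}
After op 3 (replace /a 6): {"a":6,"zoq":70}
After op 4 (add /ygg 72): {"a":6,"ygg":72,"zoq":70}
After op 5 (replace /a 48): {"a":48,"ygg":72,"zoq":70}
After op 6 (add /mx 27): {"a":48,"mx":27,"ygg":72,"zoq":70}
After op 7 (replace /a 5): {"a":5,"mx":27,"ygg":72,"zoq":70}
After op 8 (replace /zoq 6): {"a":5,"mx":27,"ygg":72,"zoq":6}
After op 9 (replace /zoq 12): {"a":5,"mx":27,"ygg":72,"zoq":12}
After op 10 (add /ys 60): {"a":5,"mx":27,"ygg":72,"ys":60,"zoq":12}
After op 11 (replace /ys 49): {"a":5,"mx":27,"ygg":72,"ys":49,"zoq":12}
After op 12 (add /etc 11): {"a":5,"etc":11,"mx":27,"ygg":72,"ys":49,"zoq":12}
Value at /a: 5

Answer: 5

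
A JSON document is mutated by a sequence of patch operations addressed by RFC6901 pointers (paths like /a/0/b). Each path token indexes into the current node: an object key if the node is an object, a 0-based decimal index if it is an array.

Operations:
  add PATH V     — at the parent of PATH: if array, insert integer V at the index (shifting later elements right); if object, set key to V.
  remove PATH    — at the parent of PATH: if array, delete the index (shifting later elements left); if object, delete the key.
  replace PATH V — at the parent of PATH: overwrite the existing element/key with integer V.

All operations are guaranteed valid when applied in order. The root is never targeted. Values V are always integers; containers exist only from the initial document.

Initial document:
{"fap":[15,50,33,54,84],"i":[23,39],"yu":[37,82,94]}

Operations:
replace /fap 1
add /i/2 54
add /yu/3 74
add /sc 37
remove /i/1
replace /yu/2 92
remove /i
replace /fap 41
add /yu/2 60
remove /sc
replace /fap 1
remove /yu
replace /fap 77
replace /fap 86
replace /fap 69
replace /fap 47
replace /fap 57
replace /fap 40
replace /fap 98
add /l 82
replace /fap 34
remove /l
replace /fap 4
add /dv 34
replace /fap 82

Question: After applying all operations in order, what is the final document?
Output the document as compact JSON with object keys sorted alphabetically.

Answer: {"dv":34,"fap":82}

Derivation:
After op 1 (replace /fap 1): {"fap":1,"i":[23,39],"yu":[37,82,94]}
After op 2 (add /i/2 54): {"fap":1,"i":[23,39,54],"yu":[37,82,94]}
After op 3 (add /yu/3 74): {"fap":1,"i":[23,39,54],"yu":[37,82,94,74]}
After op 4 (add /sc 37): {"fap":1,"i":[23,39,54],"sc":37,"yu":[37,82,94,74]}
After op 5 (remove /i/1): {"fap":1,"i":[23,54],"sc":37,"yu":[37,82,94,74]}
After op 6 (replace /yu/2 92): {"fap":1,"i":[23,54],"sc":37,"yu":[37,82,92,74]}
After op 7 (remove /i): {"fap":1,"sc":37,"yu":[37,82,92,74]}
After op 8 (replace /fap 41): {"fap":41,"sc":37,"yu":[37,82,92,74]}
After op 9 (add /yu/2 60): {"fap":41,"sc":37,"yu":[37,82,60,92,74]}
After op 10 (remove /sc): {"fap":41,"yu":[37,82,60,92,74]}
After op 11 (replace /fap 1): {"fap":1,"yu":[37,82,60,92,74]}
After op 12 (remove /yu): {"fap":1}
After op 13 (replace /fap 77): {"fap":77}
After op 14 (replace /fap 86): {"fap":86}
After op 15 (replace /fap 69): {"fap":69}
After op 16 (replace /fap 47): {"fap":47}
After op 17 (replace /fap 57): {"fap":57}
After op 18 (replace /fap 40): {"fap":40}
After op 19 (replace /fap 98): {"fap":98}
After op 20 (add /l 82): {"fap":98,"l":82}
After op 21 (replace /fap 34): {"fap":34,"l":82}
After op 22 (remove /l): {"fap":34}
After op 23 (replace /fap 4): {"fap":4}
After op 24 (add /dv 34): {"dv":34,"fap":4}
After op 25 (replace /fap 82): {"dv":34,"fap":82}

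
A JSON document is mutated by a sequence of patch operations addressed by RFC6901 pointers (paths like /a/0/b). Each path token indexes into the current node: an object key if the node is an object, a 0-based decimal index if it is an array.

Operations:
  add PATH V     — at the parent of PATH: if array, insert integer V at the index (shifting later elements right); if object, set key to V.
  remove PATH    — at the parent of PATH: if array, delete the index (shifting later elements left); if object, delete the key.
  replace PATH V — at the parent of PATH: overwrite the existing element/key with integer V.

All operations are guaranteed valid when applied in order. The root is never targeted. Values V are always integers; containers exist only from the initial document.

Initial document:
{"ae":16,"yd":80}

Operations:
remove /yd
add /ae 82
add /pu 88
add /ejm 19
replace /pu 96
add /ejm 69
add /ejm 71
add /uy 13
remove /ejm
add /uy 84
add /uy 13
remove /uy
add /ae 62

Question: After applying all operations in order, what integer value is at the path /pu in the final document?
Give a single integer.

After op 1 (remove /yd): {"ae":16}
After op 2 (add /ae 82): {"ae":82}
After op 3 (add /pu 88): {"ae":82,"pu":88}
After op 4 (add /ejm 19): {"ae":82,"ejm":19,"pu":88}
After op 5 (replace /pu 96): {"ae":82,"ejm":19,"pu":96}
After op 6 (add /ejm 69): {"ae":82,"ejm":69,"pu":96}
After op 7 (add /ejm 71): {"ae":82,"ejm":71,"pu":96}
After op 8 (add /uy 13): {"ae":82,"ejm":71,"pu":96,"uy":13}
After op 9 (remove /ejm): {"ae":82,"pu":96,"uy":13}
After op 10 (add /uy 84): {"ae":82,"pu":96,"uy":84}
After op 11 (add /uy 13): {"ae":82,"pu":96,"uy":13}
After op 12 (remove /uy): {"ae":82,"pu":96}
After op 13 (add /ae 62): {"ae":62,"pu":96}
Value at /pu: 96

Answer: 96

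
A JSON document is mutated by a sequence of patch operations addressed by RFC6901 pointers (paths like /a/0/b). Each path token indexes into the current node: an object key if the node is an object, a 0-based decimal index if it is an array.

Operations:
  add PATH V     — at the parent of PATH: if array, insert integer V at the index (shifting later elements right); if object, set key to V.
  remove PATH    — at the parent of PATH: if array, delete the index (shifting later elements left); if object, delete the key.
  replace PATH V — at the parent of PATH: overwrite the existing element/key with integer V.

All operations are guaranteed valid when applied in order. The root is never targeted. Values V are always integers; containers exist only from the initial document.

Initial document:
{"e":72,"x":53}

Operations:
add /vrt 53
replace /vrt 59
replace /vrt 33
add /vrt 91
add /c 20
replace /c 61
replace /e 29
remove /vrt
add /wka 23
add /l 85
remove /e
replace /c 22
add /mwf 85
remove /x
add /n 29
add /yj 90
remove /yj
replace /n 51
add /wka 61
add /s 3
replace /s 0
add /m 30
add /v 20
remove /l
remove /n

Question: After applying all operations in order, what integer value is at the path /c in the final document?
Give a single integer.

After op 1 (add /vrt 53): {"e":72,"vrt":53,"x":53}
After op 2 (replace /vrt 59): {"e":72,"vrt":59,"x":53}
After op 3 (replace /vrt 33): {"e":72,"vrt":33,"x":53}
After op 4 (add /vrt 91): {"e":72,"vrt":91,"x":53}
After op 5 (add /c 20): {"c":20,"e":72,"vrt":91,"x":53}
After op 6 (replace /c 61): {"c":61,"e":72,"vrt":91,"x":53}
After op 7 (replace /e 29): {"c":61,"e":29,"vrt":91,"x":53}
After op 8 (remove /vrt): {"c":61,"e":29,"x":53}
After op 9 (add /wka 23): {"c":61,"e":29,"wka":23,"x":53}
After op 10 (add /l 85): {"c":61,"e":29,"l":85,"wka":23,"x":53}
After op 11 (remove /e): {"c":61,"l":85,"wka":23,"x":53}
After op 12 (replace /c 22): {"c":22,"l":85,"wka":23,"x":53}
After op 13 (add /mwf 85): {"c":22,"l":85,"mwf":85,"wka":23,"x":53}
After op 14 (remove /x): {"c":22,"l":85,"mwf":85,"wka":23}
After op 15 (add /n 29): {"c":22,"l":85,"mwf":85,"n":29,"wka":23}
After op 16 (add /yj 90): {"c":22,"l":85,"mwf":85,"n":29,"wka":23,"yj":90}
After op 17 (remove /yj): {"c":22,"l":85,"mwf":85,"n":29,"wka":23}
After op 18 (replace /n 51): {"c":22,"l":85,"mwf":85,"n":51,"wka":23}
After op 19 (add /wka 61): {"c":22,"l":85,"mwf":85,"n":51,"wka":61}
After op 20 (add /s 3): {"c":22,"l":85,"mwf":85,"n":51,"s":3,"wka":61}
After op 21 (replace /s 0): {"c":22,"l":85,"mwf":85,"n":51,"s":0,"wka":61}
After op 22 (add /m 30): {"c":22,"l":85,"m":30,"mwf":85,"n":51,"s":0,"wka":61}
After op 23 (add /v 20): {"c":22,"l":85,"m":30,"mwf":85,"n":51,"s":0,"v":20,"wka":61}
After op 24 (remove /l): {"c":22,"m":30,"mwf":85,"n":51,"s":0,"v":20,"wka":61}
After op 25 (remove /n): {"c":22,"m":30,"mwf":85,"s":0,"v":20,"wka":61}
Value at /c: 22

Answer: 22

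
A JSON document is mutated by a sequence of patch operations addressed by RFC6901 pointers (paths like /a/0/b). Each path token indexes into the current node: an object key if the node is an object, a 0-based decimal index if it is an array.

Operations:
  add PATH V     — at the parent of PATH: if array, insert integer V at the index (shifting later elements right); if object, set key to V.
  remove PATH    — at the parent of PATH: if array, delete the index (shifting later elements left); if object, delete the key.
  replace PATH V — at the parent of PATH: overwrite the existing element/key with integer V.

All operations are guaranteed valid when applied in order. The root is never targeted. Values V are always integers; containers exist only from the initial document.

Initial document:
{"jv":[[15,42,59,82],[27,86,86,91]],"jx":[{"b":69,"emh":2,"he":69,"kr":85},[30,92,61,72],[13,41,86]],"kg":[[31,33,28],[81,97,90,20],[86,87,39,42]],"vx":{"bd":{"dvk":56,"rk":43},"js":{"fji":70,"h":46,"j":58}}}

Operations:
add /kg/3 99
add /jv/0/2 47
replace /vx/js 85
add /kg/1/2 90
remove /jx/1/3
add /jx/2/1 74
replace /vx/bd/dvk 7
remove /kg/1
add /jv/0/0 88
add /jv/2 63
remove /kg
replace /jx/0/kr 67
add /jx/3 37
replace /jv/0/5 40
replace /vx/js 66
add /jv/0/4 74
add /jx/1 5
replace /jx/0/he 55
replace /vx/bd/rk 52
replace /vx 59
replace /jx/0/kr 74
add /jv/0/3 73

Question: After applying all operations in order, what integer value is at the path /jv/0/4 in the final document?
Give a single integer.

Answer: 47

Derivation:
After op 1 (add /kg/3 99): {"jv":[[15,42,59,82],[27,86,86,91]],"jx":[{"b":69,"emh":2,"he":69,"kr":85},[30,92,61,72],[13,41,86]],"kg":[[31,33,28],[81,97,90,20],[86,87,39,42],99],"vx":{"bd":{"dvk":56,"rk":43},"js":{"fji":70,"h":46,"j":58}}}
After op 2 (add /jv/0/2 47): {"jv":[[15,42,47,59,82],[27,86,86,91]],"jx":[{"b":69,"emh":2,"he":69,"kr":85},[30,92,61,72],[13,41,86]],"kg":[[31,33,28],[81,97,90,20],[86,87,39,42],99],"vx":{"bd":{"dvk":56,"rk":43},"js":{"fji":70,"h":46,"j":58}}}
After op 3 (replace /vx/js 85): {"jv":[[15,42,47,59,82],[27,86,86,91]],"jx":[{"b":69,"emh":2,"he":69,"kr":85},[30,92,61,72],[13,41,86]],"kg":[[31,33,28],[81,97,90,20],[86,87,39,42],99],"vx":{"bd":{"dvk":56,"rk":43},"js":85}}
After op 4 (add /kg/1/2 90): {"jv":[[15,42,47,59,82],[27,86,86,91]],"jx":[{"b":69,"emh":2,"he":69,"kr":85},[30,92,61,72],[13,41,86]],"kg":[[31,33,28],[81,97,90,90,20],[86,87,39,42],99],"vx":{"bd":{"dvk":56,"rk":43},"js":85}}
After op 5 (remove /jx/1/3): {"jv":[[15,42,47,59,82],[27,86,86,91]],"jx":[{"b":69,"emh":2,"he":69,"kr":85},[30,92,61],[13,41,86]],"kg":[[31,33,28],[81,97,90,90,20],[86,87,39,42],99],"vx":{"bd":{"dvk":56,"rk":43},"js":85}}
After op 6 (add /jx/2/1 74): {"jv":[[15,42,47,59,82],[27,86,86,91]],"jx":[{"b":69,"emh":2,"he":69,"kr":85},[30,92,61],[13,74,41,86]],"kg":[[31,33,28],[81,97,90,90,20],[86,87,39,42],99],"vx":{"bd":{"dvk":56,"rk":43},"js":85}}
After op 7 (replace /vx/bd/dvk 7): {"jv":[[15,42,47,59,82],[27,86,86,91]],"jx":[{"b":69,"emh":2,"he":69,"kr":85},[30,92,61],[13,74,41,86]],"kg":[[31,33,28],[81,97,90,90,20],[86,87,39,42],99],"vx":{"bd":{"dvk":7,"rk":43},"js":85}}
After op 8 (remove /kg/1): {"jv":[[15,42,47,59,82],[27,86,86,91]],"jx":[{"b":69,"emh":2,"he":69,"kr":85},[30,92,61],[13,74,41,86]],"kg":[[31,33,28],[86,87,39,42],99],"vx":{"bd":{"dvk":7,"rk":43},"js":85}}
After op 9 (add /jv/0/0 88): {"jv":[[88,15,42,47,59,82],[27,86,86,91]],"jx":[{"b":69,"emh":2,"he":69,"kr":85},[30,92,61],[13,74,41,86]],"kg":[[31,33,28],[86,87,39,42],99],"vx":{"bd":{"dvk":7,"rk":43},"js":85}}
After op 10 (add /jv/2 63): {"jv":[[88,15,42,47,59,82],[27,86,86,91],63],"jx":[{"b":69,"emh":2,"he":69,"kr":85},[30,92,61],[13,74,41,86]],"kg":[[31,33,28],[86,87,39,42],99],"vx":{"bd":{"dvk":7,"rk":43},"js":85}}
After op 11 (remove /kg): {"jv":[[88,15,42,47,59,82],[27,86,86,91],63],"jx":[{"b":69,"emh":2,"he":69,"kr":85},[30,92,61],[13,74,41,86]],"vx":{"bd":{"dvk":7,"rk":43},"js":85}}
After op 12 (replace /jx/0/kr 67): {"jv":[[88,15,42,47,59,82],[27,86,86,91],63],"jx":[{"b":69,"emh":2,"he":69,"kr":67},[30,92,61],[13,74,41,86]],"vx":{"bd":{"dvk":7,"rk":43},"js":85}}
After op 13 (add /jx/3 37): {"jv":[[88,15,42,47,59,82],[27,86,86,91],63],"jx":[{"b":69,"emh":2,"he":69,"kr":67},[30,92,61],[13,74,41,86],37],"vx":{"bd":{"dvk":7,"rk":43},"js":85}}
After op 14 (replace /jv/0/5 40): {"jv":[[88,15,42,47,59,40],[27,86,86,91],63],"jx":[{"b":69,"emh":2,"he":69,"kr":67},[30,92,61],[13,74,41,86],37],"vx":{"bd":{"dvk":7,"rk":43},"js":85}}
After op 15 (replace /vx/js 66): {"jv":[[88,15,42,47,59,40],[27,86,86,91],63],"jx":[{"b":69,"emh":2,"he":69,"kr":67},[30,92,61],[13,74,41,86],37],"vx":{"bd":{"dvk":7,"rk":43},"js":66}}
After op 16 (add /jv/0/4 74): {"jv":[[88,15,42,47,74,59,40],[27,86,86,91],63],"jx":[{"b":69,"emh":2,"he":69,"kr":67},[30,92,61],[13,74,41,86],37],"vx":{"bd":{"dvk":7,"rk":43},"js":66}}
After op 17 (add /jx/1 5): {"jv":[[88,15,42,47,74,59,40],[27,86,86,91],63],"jx":[{"b":69,"emh":2,"he":69,"kr":67},5,[30,92,61],[13,74,41,86],37],"vx":{"bd":{"dvk":7,"rk":43},"js":66}}
After op 18 (replace /jx/0/he 55): {"jv":[[88,15,42,47,74,59,40],[27,86,86,91],63],"jx":[{"b":69,"emh":2,"he":55,"kr":67},5,[30,92,61],[13,74,41,86],37],"vx":{"bd":{"dvk":7,"rk":43},"js":66}}
After op 19 (replace /vx/bd/rk 52): {"jv":[[88,15,42,47,74,59,40],[27,86,86,91],63],"jx":[{"b":69,"emh":2,"he":55,"kr":67},5,[30,92,61],[13,74,41,86],37],"vx":{"bd":{"dvk":7,"rk":52},"js":66}}
After op 20 (replace /vx 59): {"jv":[[88,15,42,47,74,59,40],[27,86,86,91],63],"jx":[{"b":69,"emh":2,"he":55,"kr":67},5,[30,92,61],[13,74,41,86],37],"vx":59}
After op 21 (replace /jx/0/kr 74): {"jv":[[88,15,42,47,74,59,40],[27,86,86,91],63],"jx":[{"b":69,"emh":2,"he":55,"kr":74},5,[30,92,61],[13,74,41,86],37],"vx":59}
After op 22 (add /jv/0/3 73): {"jv":[[88,15,42,73,47,74,59,40],[27,86,86,91],63],"jx":[{"b":69,"emh":2,"he":55,"kr":74},5,[30,92,61],[13,74,41,86],37],"vx":59}
Value at /jv/0/4: 47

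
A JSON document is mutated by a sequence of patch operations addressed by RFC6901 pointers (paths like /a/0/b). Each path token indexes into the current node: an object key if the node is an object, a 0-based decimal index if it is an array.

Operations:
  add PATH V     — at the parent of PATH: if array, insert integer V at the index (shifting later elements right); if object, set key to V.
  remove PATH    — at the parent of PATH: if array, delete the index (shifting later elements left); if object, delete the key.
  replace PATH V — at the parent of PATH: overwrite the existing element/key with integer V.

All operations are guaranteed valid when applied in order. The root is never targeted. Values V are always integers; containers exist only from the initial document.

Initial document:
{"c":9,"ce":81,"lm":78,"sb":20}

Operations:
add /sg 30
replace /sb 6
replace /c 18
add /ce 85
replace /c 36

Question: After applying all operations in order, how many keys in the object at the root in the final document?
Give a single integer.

Answer: 5

Derivation:
After op 1 (add /sg 30): {"c":9,"ce":81,"lm":78,"sb":20,"sg":30}
After op 2 (replace /sb 6): {"c":9,"ce":81,"lm":78,"sb":6,"sg":30}
After op 3 (replace /c 18): {"c":18,"ce":81,"lm":78,"sb":6,"sg":30}
After op 4 (add /ce 85): {"c":18,"ce":85,"lm":78,"sb":6,"sg":30}
After op 5 (replace /c 36): {"c":36,"ce":85,"lm":78,"sb":6,"sg":30}
Size at the root: 5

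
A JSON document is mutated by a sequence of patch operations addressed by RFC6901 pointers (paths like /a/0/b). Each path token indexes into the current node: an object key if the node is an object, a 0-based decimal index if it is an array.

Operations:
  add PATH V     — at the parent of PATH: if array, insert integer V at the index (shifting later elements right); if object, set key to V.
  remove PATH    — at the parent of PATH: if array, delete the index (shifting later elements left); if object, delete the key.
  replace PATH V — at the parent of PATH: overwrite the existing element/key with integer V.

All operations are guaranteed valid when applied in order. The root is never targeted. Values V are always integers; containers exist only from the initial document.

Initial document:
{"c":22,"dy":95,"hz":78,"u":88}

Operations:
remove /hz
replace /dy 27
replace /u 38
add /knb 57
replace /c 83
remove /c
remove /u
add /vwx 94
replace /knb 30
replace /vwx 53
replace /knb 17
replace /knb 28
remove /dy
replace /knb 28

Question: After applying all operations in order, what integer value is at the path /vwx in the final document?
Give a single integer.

Answer: 53

Derivation:
After op 1 (remove /hz): {"c":22,"dy":95,"u":88}
After op 2 (replace /dy 27): {"c":22,"dy":27,"u":88}
After op 3 (replace /u 38): {"c":22,"dy":27,"u":38}
After op 4 (add /knb 57): {"c":22,"dy":27,"knb":57,"u":38}
After op 5 (replace /c 83): {"c":83,"dy":27,"knb":57,"u":38}
After op 6 (remove /c): {"dy":27,"knb":57,"u":38}
After op 7 (remove /u): {"dy":27,"knb":57}
After op 8 (add /vwx 94): {"dy":27,"knb":57,"vwx":94}
After op 9 (replace /knb 30): {"dy":27,"knb":30,"vwx":94}
After op 10 (replace /vwx 53): {"dy":27,"knb":30,"vwx":53}
After op 11 (replace /knb 17): {"dy":27,"knb":17,"vwx":53}
After op 12 (replace /knb 28): {"dy":27,"knb":28,"vwx":53}
After op 13 (remove /dy): {"knb":28,"vwx":53}
After op 14 (replace /knb 28): {"knb":28,"vwx":53}
Value at /vwx: 53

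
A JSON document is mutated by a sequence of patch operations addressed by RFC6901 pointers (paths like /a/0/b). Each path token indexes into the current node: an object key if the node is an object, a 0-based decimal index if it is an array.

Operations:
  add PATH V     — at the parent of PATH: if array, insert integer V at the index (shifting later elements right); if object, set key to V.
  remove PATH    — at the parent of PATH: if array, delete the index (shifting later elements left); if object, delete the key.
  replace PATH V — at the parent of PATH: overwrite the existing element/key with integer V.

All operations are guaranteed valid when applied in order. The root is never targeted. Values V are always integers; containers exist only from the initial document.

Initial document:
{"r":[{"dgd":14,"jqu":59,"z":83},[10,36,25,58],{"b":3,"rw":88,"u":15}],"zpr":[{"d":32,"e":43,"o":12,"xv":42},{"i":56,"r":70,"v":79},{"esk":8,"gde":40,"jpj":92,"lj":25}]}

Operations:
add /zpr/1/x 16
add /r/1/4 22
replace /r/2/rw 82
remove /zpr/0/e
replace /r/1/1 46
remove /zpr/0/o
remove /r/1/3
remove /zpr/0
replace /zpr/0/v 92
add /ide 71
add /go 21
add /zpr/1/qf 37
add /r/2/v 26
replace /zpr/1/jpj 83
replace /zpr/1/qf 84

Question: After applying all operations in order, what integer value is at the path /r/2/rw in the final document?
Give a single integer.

Answer: 82

Derivation:
After op 1 (add /zpr/1/x 16): {"r":[{"dgd":14,"jqu":59,"z":83},[10,36,25,58],{"b":3,"rw":88,"u":15}],"zpr":[{"d":32,"e":43,"o":12,"xv":42},{"i":56,"r":70,"v":79,"x":16},{"esk":8,"gde":40,"jpj":92,"lj":25}]}
After op 2 (add /r/1/4 22): {"r":[{"dgd":14,"jqu":59,"z":83},[10,36,25,58,22],{"b":3,"rw":88,"u":15}],"zpr":[{"d":32,"e":43,"o":12,"xv":42},{"i":56,"r":70,"v":79,"x":16},{"esk":8,"gde":40,"jpj":92,"lj":25}]}
After op 3 (replace /r/2/rw 82): {"r":[{"dgd":14,"jqu":59,"z":83},[10,36,25,58,22],{"b":3,"rw":82,"u":15}],"zpr":[{"d":32,"e":43,"o":12,"xv":42},{"i":56,"r":70,"v":79,"x":16},{"esk":8,"gde":40,"jpj":92,"lj":25}]}
After op 4 (remove /zpr/0/e): {"r":[{"dgd":14,"jqu":59,"z":83},[10,36,25,58,22],{"b":3,"rw":82,"u":15}],"zpr":[{"d":32,"o":12,"xv":42},{"i":56,"r":70,"v":79,"x":16},{"esk":8,"gde":40,"jpj":92,"lj":25}]}
After op 5 (replace /r/1/1 46): {"r":[{"dgd":14,"jqu":59,"z":83},[10,46,25,58,22],{"b":3,"rw":82,"u":15}],"zpr":[{"d":32,"o":12,"xv":42},{"i":56,"r":70,"v":79,"x":16},{"esk":8,"gde":40,"jpj":92,"lj":25}]}
After op 6 (remove /zpr/0/o): {"r":[{"dgd":14,"jqu":59,"z":83},[10,46,25,58,22],{"b":3,"rw":82,"u":15}],"zpr":[{"d":32,"xv":42},{"i":56,"r":70,"v":79,"x":16},{"esk":8,"gde":40,"jpj":92,"lj":25}]}
After op 7 (remove /r/1/3): {"r":[{"dgd":14,"jqu":59,"z":83},[10,46,25,22],{"b":3,"rw":82,"u":15}],"zpr":[{"d":32,"xv":42},{"i":56,"r":70,"v":79,"x":16},{"esk":8,"gde":40,"jpj":92,"lj":25}]}
After op 8 (remove /zpr/0): {"r":[{"dgd":14,"jqu":59,"z":83},[10,46,25,22],{"b":3,"rw":82,"u":15}],"zpr":[{"i":56,"r":70,"v":79,"x":16},{"esk":8,"gde":40,"jpj":92,"lj":25}]}
After op 9 (replace /zpr/0/v 92): {"r":[{"dgd":14,"jqu":59,"z":83},[10,46,25,22],{"b":3,"rw":82,"u":15}],"zpr":[{"i":56,"r":70,"v":92,"x":16},{"esk":8,"gde":40,"jpj":92,"lj":25}]}
After op 10 (add /ide 71): {"ide":71,"r":[{"dgd":14,"jqu":59,"z":83},[10,46,25,22],{"b":3,"rw":82,"u":15}],"zpr":[{"i":56,"r":70,"v":92,"x":16},{"esk":8,"gde":40,"jpj":92,"lj":25}]}
After op 11 (add /go 21): {"go":21,"ide":71,"r":[{"dgd":14,"jqu":59,"z":83},[10,46,25,22],{"b":3,"rw":82,"u":15}],"zpr":[{"i":56,"r":70,"v":92,"x":16},{"esk":8,"gde":40,"jpj":92,"lj":25}]}
After op 12 (add /zpr/1/qf 37): {"go":21,"ide":71,"r":[{"dgd":14,"jqu":59,"z":83},[10,46,25,22],{"b":3,"rw":82,"u":15}],"zpr":[{"i":56,"r":70,"v":92,"x":16},{"esk":8,"gde":40,"jpj":92,"lj":25,"qf":37}]}
After op 13 (add /r/2/v 26): {"go":21,"ide":71,"r":[{"dgd":14,"jqu":59,"z":83},[10,46,25,22],{"b":3,"rw":82,"u":15,"v":26}],"zpr":[{"i":56,"r":70,"v":92,"x":16},{"esk":8,"gde":40,"jpj":92,"lj":25,"qf":37}]}
After op 14 (replace /zpr/1/jpj 83): {"go":21,"ide":71,"r":[{"dgd":14,"jqu":59,"z":83},[10,46,25,22],{"b":3,"rw":82,"u":15,"v":26}],"zpr":[{"i":56,"r":70,"v":92,"x":16},{"esk":8,"gde":40,"jpj":83,"lj":25,"qf":37}]}
After op 15 (replace /zpr/1/qf 84): {"go":21,"ide":71,"r":[{"dgd":14,"jqu":59,"z":83},[10,46,25,22],{"b":3,"rw":82,"u":15,"v":26}],"zpr":[{"i":56,"r":70,"v":92,"x":16},{"esk":8,"gde":40,"jpj":83,"lj":25,"qf":84}]}
Value at /r/2/rw: 82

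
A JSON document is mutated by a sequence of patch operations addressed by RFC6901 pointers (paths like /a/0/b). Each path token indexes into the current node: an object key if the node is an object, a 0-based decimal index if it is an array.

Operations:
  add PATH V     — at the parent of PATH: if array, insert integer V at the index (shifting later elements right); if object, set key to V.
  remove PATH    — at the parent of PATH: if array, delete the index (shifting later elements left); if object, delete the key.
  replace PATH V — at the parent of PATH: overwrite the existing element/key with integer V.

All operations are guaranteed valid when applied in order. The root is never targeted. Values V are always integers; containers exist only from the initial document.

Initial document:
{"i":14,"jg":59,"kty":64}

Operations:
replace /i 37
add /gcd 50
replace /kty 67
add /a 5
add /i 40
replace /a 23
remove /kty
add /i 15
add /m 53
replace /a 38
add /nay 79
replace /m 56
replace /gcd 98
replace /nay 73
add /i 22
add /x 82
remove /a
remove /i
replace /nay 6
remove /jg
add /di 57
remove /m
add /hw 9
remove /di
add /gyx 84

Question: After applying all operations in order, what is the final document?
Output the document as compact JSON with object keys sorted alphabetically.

After op 1 (replace /i 37): {"i":37,"jg":59,"kty":64}
After op 2 (add /gcd 50): {"gcd":50,"i":37,"jg":59,"kty":64}
After op 3 (replace /kty 67): {"gcd":50,"i":37,"jg":59,"kty":67}
After op 4 (add /a 5): {"a":5,"gcd":50,"i":37,"jg":59,"kty":67}
After op 5 (add /i 40): {"a":5,"gcd":50,"i":40,"jg":59,"kty":67}
After op 6 (replace /a 23): {"a":23,"gcd":50,"i":40,"jg":59,"kty":67}
After op 7 (remove /kty): {"a":23,"gcd":50,"i":40,"jg":59}
After op 8 (add /i 15): {"a":23,"gcd":50,"i":15,"jg":59}
After op 9 (add /m 53): {"a":23,"gcd":50,"i":15,"jg":59,"m":53}
After op 10 (replace /a 38): {"a":38,"gcd":50,"i":15,"jg":59,"m":53}
After op 11 (add /nay 79): {"a":38,"gcd":50,"i":15,"jg":59,"m":53,"nay":79}
After op 12 (replace /m 56): {"a":38,"gcd":50,"i":15,"jg":59,"m":56,"nay":79}
After op 13 (replace /gcd 98): {"a":38,"gcd":98,"i":15,"jg":59,"m":56,"nay":79}
After op 14 (replace /nay 73): {"a":38,"gcd":98,"i":15,"jg":59,"m":56,"nay":73}
After op 15 (add /i 22): {"a":38,"gcd":98,"i":22,"jg":59,"m":56,"nay":73}
After op 16 (add /x 82): {"a":38,"gcd":98,"i":22,"jg":59,"m":56,"nay":73,"x":82}
After op 17 (remove /a): {"gcd":98,"i":22,"jg":59,"m":56,"nay":73,"x":82}
After op 18 (remove /i): {"gcd":98,"jg":59,"m":56,"nay":73,"x":82}
After op 19 (replace /nay 6): {"gcd":98,"jg":59,"m":56,"nay":6,"x":82}
After op 20 (remove /jg): {"gcd":98,"m":56,"nay":6,"x":82}
After op 21 (add /di 57): {"di":57,"gcd":98,"m":56,"nay":6,"x":82}
After op 22 (remove /m): {"di":57,"gcd":98,"nay":6,"x":82}
After op 23 (add /hw 9): {"di":57,"gcd":98,"hw":9,"nay":6,"x":82}
After op 24 (remove /di): {"gcd":98,"hw":9,"nay":6,"x":82}
After op 25 (add /gyx 84): {"gcd":98,"gyx":84,"hw":9,"nay":6,"x":82}

Answer: {"gcd":98,"gyx":84,"hw":9,"nay":6,"x":82}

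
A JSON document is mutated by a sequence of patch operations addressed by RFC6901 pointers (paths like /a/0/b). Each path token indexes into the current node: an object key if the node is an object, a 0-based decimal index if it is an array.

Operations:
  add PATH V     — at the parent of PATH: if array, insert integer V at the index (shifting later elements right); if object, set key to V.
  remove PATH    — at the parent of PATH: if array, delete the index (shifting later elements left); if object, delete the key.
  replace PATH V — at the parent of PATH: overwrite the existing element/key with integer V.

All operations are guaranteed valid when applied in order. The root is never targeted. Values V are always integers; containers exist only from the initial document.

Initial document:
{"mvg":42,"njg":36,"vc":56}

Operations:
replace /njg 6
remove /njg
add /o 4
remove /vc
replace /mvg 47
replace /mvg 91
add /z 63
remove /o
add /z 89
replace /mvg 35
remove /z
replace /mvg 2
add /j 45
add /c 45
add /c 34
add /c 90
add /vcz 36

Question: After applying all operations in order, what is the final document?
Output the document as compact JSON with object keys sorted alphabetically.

After op 1 (replace /njg 6): {"mvg":42,"njg":6,"vc":56}
After op 2 (remove /njg): {"mvg":42,"vc":56}
After op 3 (add /o 4): {"mvg":42,"o":4,"vc":56}
After op 4 (remove /vc): {"mvg":42,"o":4}
After op 5 (replace /mvg 47): {"mvg":47,"o":4}
After op 6 (replace /mvg 91): {"mvg":91,"o":4}
After op 7 (add /z 63): {"mvg":91,"o":4,"z":63}
After op 8 (remove /o): {"mvg":91,"z":63}
After op 9 (add /z 89): {"mvg":91,"z":89}
After op 10 (replace /mvg 35): {"mvg":35,"z":89}
After op 11 (remove /z): {"mvg":35}
After op 12 (replace /mvg 2): {"mvg":2}
After op 13 (add /j 45): {"j":45,"mvg":2}
After op 14 (add /c 45): {"c":45,"j":45,"mvg":2}
After op 15 (add /c 34): {"c":34,"j":45,"mvg":2}
After op 16 (add /c 90): {"c":90,"j":45,"mvg":2}
After op 17 (add /vcz 36): {"c":90,"j":45,"mvg":2,"vcz":36}

Answer: {"c":90,"j":45,"mvg":2,"vcz":36}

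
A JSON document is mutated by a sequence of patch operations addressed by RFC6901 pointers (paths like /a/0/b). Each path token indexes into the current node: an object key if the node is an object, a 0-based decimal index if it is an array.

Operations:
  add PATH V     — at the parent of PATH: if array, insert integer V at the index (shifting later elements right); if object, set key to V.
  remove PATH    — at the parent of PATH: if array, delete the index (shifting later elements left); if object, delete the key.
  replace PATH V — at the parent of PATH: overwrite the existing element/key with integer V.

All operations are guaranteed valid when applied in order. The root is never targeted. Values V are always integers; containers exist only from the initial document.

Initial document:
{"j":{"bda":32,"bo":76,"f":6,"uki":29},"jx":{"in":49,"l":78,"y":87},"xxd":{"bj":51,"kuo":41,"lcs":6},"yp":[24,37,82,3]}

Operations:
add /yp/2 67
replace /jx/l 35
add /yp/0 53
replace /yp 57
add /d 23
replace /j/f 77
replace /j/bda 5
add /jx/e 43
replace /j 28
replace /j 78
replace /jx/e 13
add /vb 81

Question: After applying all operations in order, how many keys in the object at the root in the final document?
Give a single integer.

After op 1 (add /yp/2 67): {"j":{"bda":32,"bo":76,"f":6,"uki":29},"jx":{"in":49,"l":78,"y":87},"xxd":{"bj":51,"kuo":41,"lcs":6},"yp":[24,37,67,82,3]}
After op 2 (replace /jx/l 35): {"j":{"bda":32,"bo":76,"f":6,"uki":29},"jx":{"in":49,"l":35,"y":87},"xxd":{"bj":51,"kuo":41,"lcs":6},"yp":[24,37,67,82,3]}
After op 3 (add /yp/0 53): {"j":{"bda":32,"bo":76,"f":6,"uki":29},"jx":{"in":49,"l":35,"y":87},"xxd":{"bj":51,"kuo":41,"lcs":6},"yp":[53,24,37,67,82,3]}
After op 4 (replace /yp 57): {"j":{"bda":32,"bo":76,"f":6,"uki":29},"jx":{"in":49,"l":35,"y":87},"xxd":{"bj":51,"kuo":41,"lcs":6},"yp":57}
After op 5 (add /d 23): {"d":23,"j":{"bda":32,"bo":76,"f":6,"uki":29},"jx":{"in":49,"l":35,"y":87},"xxd":{"bj":51,"kuo":41,"lcs":6},"yp":57}
After op 6 (replace /j/f 77): {"d":23,"j":{"bda":32,"bo":76,"f":77,"uki":29},"jx":{"in":49,"l":35,"y":87},"xxd":{"bj":51,"kuo":41,"lcs":6},"yp":57}
After op 7 (replace /j/bda 5): {"d":23,"j":{"bda":5,"bo":76,"f":77,"uki":29},"jx":{"in":49,"l":35,"y":87},"xxd":{"bj":51,"kuo":41,"lcs":6},"yp":57}
After op 8 (add /jx/e 43): {"d":23,"j":{"bda":5,"bo":76,"f":77,"uki":29},"jx":{"e":43,"in":49,"l":35,"y":87},"xxd":{"bj":51,"kuo":41,"lcs":6},"yp":57}
After op 9 (replace /j 28): {"d":23,"j":28,"jx":{"e":43,"in":49,"l":35,"y":87},"xxd":{"bj":51,"kuo":41,"lcs":6},"yp":57}
After op 10 (replace /j 78): {"d":23,"j":78,"jx":{"e":43,"in":49,"l":35,"y":87},"xxd":{"bj":51,"kuo":41,"lcs":6},"yp":57}
After op 11 (replace /jx/e 13): {"d":23,"j":78,"jx":{"e":13,"in":49,"l":35,"y":87},"xxd":{"bj":51,"kuo":41,"lcs":6},"yp":57}
After op 12 (add /vb 81): {"d":23,"j":78,"jx":{"e":13,"in":49,"l":35,"y":87},"vb":81,"xxd":{"bj":51,"kuo":41,"lcs":6},"yp":57}
Size at the root: 6

Answer: 6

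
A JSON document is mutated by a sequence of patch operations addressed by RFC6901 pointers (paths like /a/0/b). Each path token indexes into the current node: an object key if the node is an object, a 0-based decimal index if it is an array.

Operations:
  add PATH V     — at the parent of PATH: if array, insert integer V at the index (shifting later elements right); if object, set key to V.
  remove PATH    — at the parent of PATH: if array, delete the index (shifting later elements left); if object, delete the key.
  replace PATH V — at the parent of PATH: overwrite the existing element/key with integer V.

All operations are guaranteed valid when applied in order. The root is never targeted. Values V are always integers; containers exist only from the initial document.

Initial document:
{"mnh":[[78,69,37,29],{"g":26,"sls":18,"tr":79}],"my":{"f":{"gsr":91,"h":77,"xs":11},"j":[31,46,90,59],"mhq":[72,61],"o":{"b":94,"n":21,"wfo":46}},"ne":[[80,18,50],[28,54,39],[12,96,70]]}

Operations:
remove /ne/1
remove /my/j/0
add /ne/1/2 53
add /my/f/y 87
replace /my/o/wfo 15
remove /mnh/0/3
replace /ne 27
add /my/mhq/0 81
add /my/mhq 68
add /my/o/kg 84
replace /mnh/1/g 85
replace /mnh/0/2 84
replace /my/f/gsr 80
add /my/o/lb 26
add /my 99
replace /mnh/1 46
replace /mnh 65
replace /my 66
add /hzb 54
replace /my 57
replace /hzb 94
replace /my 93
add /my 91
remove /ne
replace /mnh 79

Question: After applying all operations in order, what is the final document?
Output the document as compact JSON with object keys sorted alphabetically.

Answer: {"hzb":94,"mnh":79,"my":91}

Derivation:
After op 1 (remove /ne/1): {"mnh":[[78,69,37,29],{"g":26,"sls":18,"tr":79}],"my":{"f":{"gsr":91,"h":77,"xs":11},"j":[31,46,90,59],"mhq":[72,61],"o":{"b":94,"n":21,"wfo":46}},"ne":[[80,18,50],[12,96,70]]}
After op 2 (remove /my/j/0): {"mnh":[[78,69,37,29],{"g":26,"sls":18,"tr":79}],"my":{"f":{"gsr":91,"h":77,"xs":11},"j":[46,90,59],"mhq":[72,61],"o":{"b":94,"n":21,"wfo":46}},"ne":[[80,18,50],[12,96,70]]}
After op 3 (add /ne/1/2 53): {"mnh":[[78,69,37,29],{"g":26,"sls":18,"tr":79}],"my":{"f":{"gsr":91,"h":77,"xs":11},"j":[46,90,59],"mhq":[72,61],"o":{"b":94,"n":21,"wfo":46}},"ne":[[80,18,50],[12,96,53,70]]}
After op 4 (add /my/f/y 87): {"mnh":[[78,69,37,29],{"g":26,"sls":18,"tr":79}],"my":{"f":{"gsr":91,"h":77,"xs":11,"y":87},"j":[46,90,59],"mhq":[72,61],"o":{"b":94,"n":21,"wfo":46}},"ne":[[80,18,50],[12,96,53,70]]}
After op 5 (replace /my/o/wfo 15): {"mnh":[[78,69,37,29],{"g":26,"sls":18,"tr":79}],"my":{"f":{"gsr":91,"h":77,"xs":11,"y":87},"j":[46,90,59],"mhq":[72,61],"o":{"b":94,"n":21,"wfo":15}},"ne":[[80,18,50],[12,96,53,70]]}
After op 6 (remove /mnh/0/3): {"mnh":[[78,69,37],{"g":26,"sls":18,"tr":79}],"my":{"f":{"gsr":91,"h":77,"xs":11,"y":87},"j":[46,90,59],"mhq":[72,61],"o":{"b":94,"n":21,"wfo":15}},"ne":[[80,18,50],[12,96,53,70]]}
After op 7 (replace /ne 27): {"mnh":[[78,69,37],{"g":26,"sls":18,"tr":79}],"my":{"f":{"gsr":91,"h":77,"xs":11,"y":87},"j":[46,90,59],"mhq":[72,61],"o":{"b":94,"n":21,"wfo":15}},"ne":27}
After op 8 (add /my/mhq/0 81): {"mnh":[[78,69,37],{"g":26,"sls":18,"tr":79}],"my":{"f":{"gsr":91,"h":77,"xs":11,"y":87},"j":[46,90,59],"mhq":[81,72,61],"o":{"b":94,"n":21,"wfo":15}},"ne":27}
After op 9 (add /my/mhq 68): {"mnh":[[78,69,37],{"g":26,"sls":18,"tr":79}],"my":{"f":{"gsr":91,"h":77,"xs":11,"y":87},"j":[46,90,59],"mhq":68,"o":{"b":94,"n":21,"wfo":15}},"ne":27}
After op 10 (add /my/o/kg 84): {"mnh":[[78,69,37],{"g":26,"sls":18,"tr":79}],"my":{"f":{"gsr":91,"h":77,"xs":11,"y":87},"j":[46,90,59],"mhq":68,"o":{"b":94,"kg":84,"n":21,"wfo":15}},"ne":27}
After op 11 (replace /mnh/1/g 85): {"mnh":[[78,69,37],{"g":85,"sls":18,"tr":79}],"my":{"f":{"gsr":91,"h":77,"xs":11,"y":87},"j":[46,90,59],"mhq":68,"o":{"b":94,"kg":84,"n":21,"wfo":15}},"ne":27}
After op 12 (replace /mnh/0/2 84): {"mnh":[[78,69,84],{"g":85,"sls":18,"tr":79}],"my":{"f":{"gsr":91,"h":77,"xs":11,"y":87},"j":[46,90,59],"mhq":68,"o":{"b":94,"kg":84,"n":21,"wfo":15}},"ne":27}
After op 13 (replace /my/f/gsr 80): {"mnh":[[78,69,84],{"g":85,"sls":18,"tr":79}],"my":{"f":{"gsr":80,"h":77,"xs":11,"y":87},"j":[46,90,59],"mhq":68,"o":{"b":94,"kg":84,"n":21,"wfo":15}},"ne":27}
After op 14 (add /my/o/lb 26): {"mnh":[[78,69,84],{"g":85,"sls":18,"tr":79}],"my":{"f":{"gsr":80,"h":77,"xs":11,"y":87},"j":[46,90,59],"mhq":68,"o":{"b":94,"kg":84,"lb":26,"n":21,"wfo":15}},"ne":27}
After op 15 (add /my 99): {"mnh":[[78,69,84],{"g":85,"sls":18,"tr":79}],"my":99,"ne":27}
After op 16 (replace /mnh/1 46): {"mnh":[[78,69,84],46],"my":99,"ne":27}
After op 17 (replace /mnh 65): {"mnh":65,"my":99,"ne":27}
After op 18 (replace /my 66): {"mnh":65,"my":66,"ne":27}
After op 19 (add /hzb 54): {"hzb":54,"mnh":65,"my":66,"ne":27}
After op 20 (replace /my 57): {"hzb":54,"mnh":65,"my":57,"ne":27}
After op 21 (replace /hzb 94): {"hzb":94,"mnh":65,"my":57,"ne":27}
After op 22 (replace /my 93): {"hzb":94,"mnh":65,"my":93,"ne":27}
After op 23 (add /my 91): {"hzb":94,"mnh":65,"my":91,"ne":27}
After op 24 (remove /ne): {"hzb":94,"mnh":65,"my":91}
After op 25 (replace /mnh 79): {"hzb":94,"mnh":79,"my":91}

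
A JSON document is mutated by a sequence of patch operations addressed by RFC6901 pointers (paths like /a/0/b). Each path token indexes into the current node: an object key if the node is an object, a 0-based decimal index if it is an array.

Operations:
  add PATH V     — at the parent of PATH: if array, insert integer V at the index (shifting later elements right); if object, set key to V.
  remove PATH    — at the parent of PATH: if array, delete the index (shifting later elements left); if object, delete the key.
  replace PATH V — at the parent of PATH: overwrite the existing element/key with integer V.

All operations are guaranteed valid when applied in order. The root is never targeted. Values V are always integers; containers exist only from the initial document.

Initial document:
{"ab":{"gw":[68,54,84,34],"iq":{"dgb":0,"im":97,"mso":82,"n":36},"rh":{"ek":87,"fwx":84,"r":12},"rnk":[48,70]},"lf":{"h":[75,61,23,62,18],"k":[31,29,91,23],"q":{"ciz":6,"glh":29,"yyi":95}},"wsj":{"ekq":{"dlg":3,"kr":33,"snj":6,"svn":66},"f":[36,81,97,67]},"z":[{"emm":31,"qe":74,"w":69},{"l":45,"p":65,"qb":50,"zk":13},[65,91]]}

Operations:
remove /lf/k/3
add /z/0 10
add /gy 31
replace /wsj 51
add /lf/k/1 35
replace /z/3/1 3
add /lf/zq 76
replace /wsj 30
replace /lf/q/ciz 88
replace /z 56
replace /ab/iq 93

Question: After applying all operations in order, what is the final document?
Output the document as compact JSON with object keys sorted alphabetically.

After op 1 (remove /lf/k/3): {"ab":{"gw":[68,54,84,34],"iq":{"dgb":0,"im":97,"mso":82,"n":36},"rh":{"ek":87,"fwx":84,"r":12},"rnk":[48,70]},"lf":{"h":[75,61,23,62,18],"k":[31,29,91],"q":{"ciz":6,"glh":29,"yyi":95}},"wsj":{"ekq":{"dlg":3,"kr":33,"snj":6,"svn":66},"f":[36,81,97,67]},"z":[{"emm":31,"qe":74,"w":69},{"l":45,"p":65,"qb":50,"zk":13},[65,91]]}
After op 2 (add /z/0 10): {"ab":{"gw":[68,54,84,34],"iq":{"dgb":0,"im":97,"mso":82,"n":36},"rh":{"ek":87,"fwx":84,"r":12},"rnk":[48,70]},"lf":{"h":[75,61,23,62,18],"k":[31,29,91],"q":{"ciz":6,"glh":29,"yyi":95}},"wsj":{"ekq":{"dlg":3,"kr":33,"snj":6,"svn":66},"f":[36,81,97,67]},"z":[10,{"emm":31,"qe":74,"w":69},{"l":45,"p":65,"qb":50,"zk":13},[65,91]]}
After op 3 (add /gy 31): {"ab":{"gw":[68,54,84,34],"iq":{"dgb":0,"im":97,"mso":82,"n":36},"rh":{"ek":87,"fwx":84,"r":12},"rnk":[48,70]},"gy":31,"lf":{"h":[75,61,23,62,18],"k":[31,29,91],"q":{"ciz":6,"glh":29,"yyi":95}},"wsj":{"ekq":{"dlg":3,"kr":33,"snj":6,"svn":66},"f":[36,81,97,67]},"z":[10,{"emm":31,"qe":74,"w":69},{"l":45,"p":65,"qb":50,"zk":13},[65,91]]}
After op 4 (replace /wsj 51): {"ab":{"gw":[68,54,84,34],"iq":{"dgb":0,"im":97,"mso":82,"n":36},"rh":{"ek":87,"fwx":84,"r":12},"rnk":[48,70]},"gy":31,"lf":{"h":[75,61,23,62,18],"k":[31,29,91],"q":{"ciz":6,"glh":29,"yyi":95}},"wsj":51,"z":[10,{"emm":31,"qe":74,"w":69},{"l":45,"p":65,"qb":50,"zk":13},[65,91]]}
After op 5 (add /lf/k/1 35): {"ab":{"gw":[68,54,84,34],"iq":{"dgb":0,"im":97,"mso":82,"n":36},"rh":{"ek":87,"fwx":84,"r":12},"rnk":[48,70]},"gy":31,"lf":{"h":[75,61,23,62,18],"k":[31,35,29,91],"q":{"ciz":6,"glh":29,"yyi":95}},"wsj":51,"z":[10,{"emm":31,"qe":74,"w":69},{"l":45,"p":65,"qb":50,"zk":13},[65,91]]}
After op 6 (replace /z/3/1 3): {"ab":{"gw":[68,54,84,34],"iq":{"dgb":0,"im":97,"mso":82,"n":36},"rh":{"ek":87,"fwx":84,"r":12},"rnk":[48,70]},"gy":31,"lf":{"h":[75,61,23,62,18],"k":[31,35,29,91],"q":{"ciz":6,"glh":29,"yyi":95}},"wsj":51,"z":[10,{"emm":31,"qe":74,"w":69},{"l":45,"p":65,"qb":50,"zk":13},[65,3]]}
After op 7 (add /lf/zq 76): {"ab":{"gw":[68,54,84,34],"iq":{"dgb":0,"im":97,"mso":82,"n":36},"rh":{"ek":87,"fwx":84,"r":12},"rnk":[48,70]},"gy":31,"lf":{"h":[75,61,23,62,18],"k":[31,35,29,91],"q":{"ciz":6,"glh":29,"yyi":95},"zq":76},"wsj":51,"z":[10,{"emm":31,"qe":74,"w":69},{"l":45,"p":65,"qb":50,"zk":13},[65,3]]}
After op 8 (replace /wsj 30): {"ab":{"gw":[68,54,84,34],"iq":{"dgb":0,"im":97,"mso":82,"n":36},"rh":{"ek":87,"fwx":84,"r":12},"rnk":[48,70]},"gy":31,"lf":{"h":[75,61,23,62,18],"k":[31,35,29,91],"q":{"ciz":6,"glh":29,"yyi":95},"zq":76},"wsj":30,"z":[10,{"emm":31,"qe":74,"w":69},{"l":45,"p":65,"qb":50,"zk":13},[65,3]]}
After op 9 (replace /lf/q/ciz 88): {"ab":{"gw":[68,54,84,34],"iq":{"dgb":0,"im":97,"mso":82,"n":36},"rh":{"ek":87,"fwx":84,"r":12},"rnk":[48,70]},"gy":31,"lf":{"h":[75,61,23,62,18],"k":[31,35,29,91],"q":{"ciz":88,"glh":29,"yyi":95},"zq":76},"wsj":30,"z":[10,{"emm":31,"qe":74,"w":69},{"l":45,"p":65,"qb":50,"zk":13},[65,3]]}
After op 10 (replace /z 56): {"ab":{"gw":[68,54,84,34],"iq":{"dgb":0,"im":97,"mso":82,"n":36},"rh":{"ek":87,"fwx":84,"r":12},"rnk":[48,70]},"gy":31,"lf":{"h":[75,61,23,62,18],"k":[31,35,29,91],"q":{"ciz":88,"glh":29,"yyi":95},"zq":76},"wsj":30,"z":56}
After op 11 (replace /ab/iq 93): {"ab":{"gw":[68,54,84,34],"iq":93,"rh":{"ek":87,"fwx":84,"r":12},"rnk":[48,70]},"gy":31,"lf":{"h":[75,61,23,62,18],"k":[31,35,29,91],"q":{"ciz":88,"glh":29,"yyi":95},"zq":76},"wsj":30,"z":56}

Answer: {"ab":{"gw":[68,54,84,34],"iq":93,"rh":{"ek":87,"fwx":84,"r":12},"rnk":[48,70]},"gy":31,"lf":{"h":[75,61,23,62,18],"k":[31,35,29,91],"q":{"ciz":88,"glh":29,"yyi":95},"zq":76},"wsj":30,"z":56}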